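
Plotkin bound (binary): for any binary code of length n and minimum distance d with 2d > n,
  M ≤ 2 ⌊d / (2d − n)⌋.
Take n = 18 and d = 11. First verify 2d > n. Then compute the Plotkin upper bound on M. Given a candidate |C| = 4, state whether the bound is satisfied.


Plotkin bound M ≤ 4; given |C| = 4 ≤ bound (satisfied).

Check applicability: 2d = 22, n = 18.
2d − n = 4 > 0, so Plotkin applies.
Compute d/(2d−n) = 11/4 ≈ 2.7500.
⌊d/(2d−n)⌋ = 2.
Plotkin bound: M ≤ 2·2 = 4.
Given |C| = 4, check: satisfied.
This |C| is at the Plotkin bound.


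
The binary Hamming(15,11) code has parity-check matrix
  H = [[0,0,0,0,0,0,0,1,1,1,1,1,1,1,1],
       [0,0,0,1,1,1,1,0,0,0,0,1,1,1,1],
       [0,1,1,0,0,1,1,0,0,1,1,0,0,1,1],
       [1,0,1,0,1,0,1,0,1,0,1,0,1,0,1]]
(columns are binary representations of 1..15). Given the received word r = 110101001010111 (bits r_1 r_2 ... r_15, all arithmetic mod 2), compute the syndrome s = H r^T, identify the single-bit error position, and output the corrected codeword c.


s = (1, 1, 1, 1)^T, error position = 15, corrected codeword c = 110101001010110

Compute s = H r^T mod 2 one row at a time:
  s_1 = 0 + 1 + 0 + 1 + 0 + 1 + 1 + 1 = 5 ≡ 1 (mod 2).
  s_2 = 1 + 0 + 1 + 0 + 0 + 1 + 1 + 1 = 5 ≡ 1 (mod 2).
  s_3 = 1 + 0 + 1 + 0 + 0 + 1 + 1 + 1 = 5 ≡ 1 (mod 2).
  s_4 = 1 + 0 + 0 + 0 + 1 + 1 + 1 + 1 = 5 ≡ 1 (mod 2).
s = (1, 1, 1, 1)^T — this equals column 15 of H (binary 1111), so error is at position 15.
Correct: flip bit 15 of r = 110101001010111 to get c = 110101001010110.


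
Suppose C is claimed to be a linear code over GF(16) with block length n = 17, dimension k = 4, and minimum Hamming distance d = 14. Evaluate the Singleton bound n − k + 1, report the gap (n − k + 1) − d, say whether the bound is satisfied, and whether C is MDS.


Singleton RHS = n − k + 1 = 14, slack = 0, bound satisfied, MDS.

Singleton bound: d ≤ n − k + 1.
Here n = 17, k = 4, so n − k + 1 = 14.
Given d = 14, check d ≤ 14: YES.
Slack = (n − k + 1) − d = 0.
The code is MDS (slack = 0).
Description: the claimed parameters are [17, 4, 14]_16; such a code would be MDS (meets Singleton bound).


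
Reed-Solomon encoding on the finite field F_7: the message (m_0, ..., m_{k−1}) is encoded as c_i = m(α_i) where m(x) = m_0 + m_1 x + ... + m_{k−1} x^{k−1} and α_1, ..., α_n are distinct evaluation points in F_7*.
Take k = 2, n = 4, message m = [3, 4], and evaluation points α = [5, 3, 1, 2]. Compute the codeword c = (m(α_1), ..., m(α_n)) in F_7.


c = [2, 1, 0, 4]

Message polynomial: m(x) = 3 + 4·x (mod 7).
For each evaluation point α_i, compute m(α_i) mod 7:
  α_1 = 5: Horner steps 4 → 2, so m(5) = 2.
  α_2 = 3: Horner steps 4 → 1, so m(3) = 1.
  α_3 = 1: Horner steps 4 → 0, so m(1) = 0.
  α_4 = 2: Horner steps 4 → 4, so m(2) = 4.
Codeword c = [2, 1, 0, 4] ∈ F_7^4.


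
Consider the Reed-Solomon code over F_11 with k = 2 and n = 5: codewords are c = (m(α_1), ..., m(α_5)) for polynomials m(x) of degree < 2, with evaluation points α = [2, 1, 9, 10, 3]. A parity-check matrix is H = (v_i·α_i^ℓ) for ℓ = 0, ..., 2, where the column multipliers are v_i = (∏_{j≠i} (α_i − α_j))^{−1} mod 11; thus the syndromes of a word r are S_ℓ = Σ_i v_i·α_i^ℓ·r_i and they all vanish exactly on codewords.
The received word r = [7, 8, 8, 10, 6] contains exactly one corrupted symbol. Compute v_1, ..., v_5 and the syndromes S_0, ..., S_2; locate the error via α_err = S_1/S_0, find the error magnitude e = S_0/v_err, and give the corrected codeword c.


S = (6, 10, 2), error at position 3, error magnitude e = 8, c = [7, 8, 0, 10, 6].

Step 1: column multipliers v_i = (∏_{j≠i}(α_i − α_j))^{−1} mod 11.
  i = 1 (α = 2): (2−1)(2−9)(2−10)(2−3) = 1·(−7)·(−8)·(−1) = −56 ≡ 10, so v_1 = 10^{−1} = 10 (mod 11).
  i = 2 (α = 1): (1−2)(1−9)(1−10)(1−3) = (−1)·(−8)·(−9)·(−2) = 144 ≡ 1, so v_2 = 1^{−1} = 1 (mod 11).
  i = 3 (α = 9): (9−2)(9−1)(9−10)(9−3) = 7·8·(−1)·6 = −336 ≡ 5, so v_3 = 5^{−1} = 9 (mod 11).
  i = 4 (α = 10): (10−2)(10−1)(10−9)(10−3) = 8·9·1·7 = 504 ≡ 9, so v_4 = 9^{−1} = 5 (mod 11).
  i = 5 (α = 3): (3−2)(3−1)(3−9)(3−10) = 1·2·(−6)·(−7) = 84 ≡ 7, so v_5 = 7^{−1} = 8 (mod 11).
  v = [10, 1, 9, 5, 8].
Step 2: syndromes of r = [7, 8, 8, 10, 6] (all sums mod 11).
  S_0 = Σ v_i r_i = 10·7 + 1·8 + 9·8 + 5·10 + 8·6 = 248 ≡ 6.
  S_1 = Σ v_i α_i r_i = 10·2·7 + 1·1·8 + 9·9·8 + 5·10·10 + 8·3·6 = 1440 ≡ 10.
  α_i^2 mod 11 = [4, 1, 4, 1, 9].
  S_2 = Σ v_i α_i^2 r_i = 10·4·7 + 1·1·8 + 9·4·8 + 5·1·10 + 8·9·6 = 1058 ≡ 2.
  S = (6, 10, 2) ≠ 0, so r is not a codeword (an error is present).
Step 3: locate the error. For a single error e at position i, S_ℓ = v_i·e·α_i^ℓ, so α_err = S_1/S_0.
  S_0^{−1} = 6^{−1} = 2 (mod 11), so α_err = 10·2 = 20 ≡ 9 = α_3. Error position i = 3.
  Consistency check: S_2/S_1 = 2·10 = 20 ≡ 9 = α_err ✓ (single-error assumption holds).
Step 4: error magnitude e = S_0/v_3 = S_0·∏_{j≠3}(α_3 − α_j) = 6·5 = 30 ≡ 8 (mod 11).
Step 5: correct position 3: c_3 = r_3 − e = 8 − 8 ≡ 0 (mod 11). Hence c = [7, 8, 0, 10, 6].
  Check: interpolating c through the α_i gives m(x) = 9 + 10·x (degree < 2) with m(α_i) = c_i for every i, so c is indeed a codeword.


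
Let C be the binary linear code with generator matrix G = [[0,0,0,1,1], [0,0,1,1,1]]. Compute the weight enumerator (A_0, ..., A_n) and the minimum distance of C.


Weight distribution: A_0 = 1, A_1 = 1, A_2 = 1, A_3 = 1. Minimum distance d = 1.

Enumerate all 2^2 = 4 messages m ∈ F_2^2.
For each, compute codeword c = mG in F_2^5, then tally its weight.
  m = 00 → c = 00000, weight = 0.
  m = 10 → c = 00011, weight = 2.
  m = 01 → c = 00111, weight = 3.
  m = 11 → c = 00100, weight = 1.
Tally weights:
  weight 0: 1 codewords.
  weight 1: 1 codewords.
  weight 2: 1 codewords.
  weight 3: 1 codewords.
Minimum distance d = smallest w > 0 with A_w > 0 = 1.
Sanity: Σ A_w = 4 = 2^2 = 4 ✓.


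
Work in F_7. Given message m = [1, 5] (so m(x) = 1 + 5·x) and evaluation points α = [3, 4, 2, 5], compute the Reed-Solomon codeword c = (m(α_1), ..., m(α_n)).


c = [2, 0, 4, 5]

Message polynomial: m(x) = 1 + 5·x (mod 7).
For each evaluation point α_i, compute m(α_i) mod 7:
  α_1 = 3: Horner steps 5 → 2, so m(3) = 2.
  α_2 = 4: Horner steps 5 → 0, so m(4) = 0.
  α_3 = 2: Horner steps 5 → 4, so m(2) = 4.
  α_4 = 5: Horner steps 5 → 5, so m(5) = 5.
Codeword c = [2, 0, 4, 5] ∈ F_7^4.


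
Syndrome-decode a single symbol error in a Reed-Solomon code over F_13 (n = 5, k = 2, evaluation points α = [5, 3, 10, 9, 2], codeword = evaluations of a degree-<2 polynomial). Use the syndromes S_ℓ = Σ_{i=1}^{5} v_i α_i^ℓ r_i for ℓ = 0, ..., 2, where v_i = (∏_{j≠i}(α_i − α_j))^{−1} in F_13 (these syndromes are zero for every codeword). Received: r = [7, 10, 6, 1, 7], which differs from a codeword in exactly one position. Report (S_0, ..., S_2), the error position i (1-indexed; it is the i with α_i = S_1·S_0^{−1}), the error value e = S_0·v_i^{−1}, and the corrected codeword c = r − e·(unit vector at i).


S = (11, 9, 5), error at position 5, error magnitude e = 2, c = [7, 10, 6, 1, 5].

Step 1: column multipliers v_i = (∏_{j≠i}(α_i − α_j))^{−1} mod 13.
  i = 1 (α = 5): (5−3)(5−10)(5−9)(5−2) = 2·(−5)·(−4)·3 = 120 ≡ 3, so v_1 = 3^{−1} = 9 (mod 13).
  i = 2 (α = 3): (3−5)(3−10)(3−9)(3−2) = (−2)·(−7)·(−6)·1 = −84 ≡ 7, so v_2 = 7^{−1} = 2 (mod 13).
  i = 3 (α = 10): (10−5)(10−3)(10−9)(10−2) = 5·7·1·8 = 280 ≡ 7, so v_3 = 7^{−1} = 2 (mod 13).
  i = 4 (α = 9): (9−5)(9−3)(9−10)(9−2) = 4·6·(−1)·7 = −168 ≡ 1, so v_4 = 1^{−1} = 1 (mod 13).
  i = 5 (α = 2): (2−5)(2−3)(2−10)(2−9) = (−3)·(−1)·(−8)·(−7) = 168 ≡ 12, so v_5 = 12^{−1} = 12 (mod 13).
  v = [9, 2, 2, 1, 12].
Step 2: syndromes of r = [7, 10, 6, 1, 7] (all sums mod 13).
  S_0 = Σ v_i r_i = 9·7 + 2·10 + 2·6 + 1·1 + 12·7 = 180 ≡ 11.
  S_1 = Σ v_i α_i r_i = 9·5·7 + 2·3·10 + 2·10·6 + 1·9·1 + 12·2·7 = 672 ≡ 9.
  α_i^2 mod 13 = [12, 9, 9, 3, 4].
  S_2 = Σ v_i α_i^2 r_i = 9·12·7 + 2·9·10 + 2·9·6 + 1·3·1 + 12·4·7 = 1383 ≡ 5.
  S = (11, 9, 5) ≠ 0, so r is not a codeword (an error is present).
Step 3: locate the error. For a single error e at position i, S_ℓ = v_i·e·α_i^ℓ, so α_err = S_1/S_0.
  S_0^{−1} = 11^{−1} = 6 (mod 13), so α_err = 9·6 = 54 ≡ 2 = α_5. Error position i = 5.
  Consistency check: S_2/S_1 = 5·3 = 15 ≡ 2 = α_err ✓ (single-error assumption holds).
Step 4: error magnitude e = S_0/v_5 = S_0·∏_{j≠5}(α_5 − α_j) = 11·12 = 132 ≡ 2 (mod 13).
Step 5: correct position 5: c_5 = r_5 − e = 7 − 2 ≡ 5 (mod 13). Hence c = [7, 10, 6, 1, 5].
  Check: interpolating c through the α_i gives m(x) = 8 + 5·x (degree < 2) with m(α_i) = c_i for every i, so c is indeed a codeword.


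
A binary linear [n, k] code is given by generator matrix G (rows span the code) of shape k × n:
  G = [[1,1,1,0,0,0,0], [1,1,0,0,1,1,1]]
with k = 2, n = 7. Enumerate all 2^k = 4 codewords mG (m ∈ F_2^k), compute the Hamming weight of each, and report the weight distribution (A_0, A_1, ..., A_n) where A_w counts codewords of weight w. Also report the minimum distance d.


Weight distribution: A_0 = 1, A_3 = 1, A_4 = 1, A_5 = 1. Minimum distance d = 3.

Enumerate all 2^2 = 4 messages m ∈ F_2^2.
For each, compute codeword c = mG in F_2^7, then tally its weight.
  m = 00 → c = 0000000, weight = 0.
  m = 10 → c = 1110000, weight = 3.
  m = 01 → c = 1100111, weight = 5.
  m = 11 → c = 0010111, weight = 4.
Tally weights:
  weight 0: 1 codewords.
  weight 3: 1 codewords.
  weight 4: 1 codewords.
  weight 5: 1 codewords.
Minimum distance d = smallest w > 0 with A_w > 0 = 3.
Sanity: Σ A_w = 4 = 2^2 = 4 ✓.


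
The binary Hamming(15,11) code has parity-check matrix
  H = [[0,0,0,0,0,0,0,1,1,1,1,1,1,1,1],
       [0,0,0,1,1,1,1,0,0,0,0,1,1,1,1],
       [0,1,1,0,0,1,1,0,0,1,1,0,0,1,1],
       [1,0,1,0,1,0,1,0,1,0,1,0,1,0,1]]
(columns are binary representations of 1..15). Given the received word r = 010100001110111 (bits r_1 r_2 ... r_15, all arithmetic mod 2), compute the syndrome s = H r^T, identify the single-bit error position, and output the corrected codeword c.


s = (0, 0, 1, 0)^T, error position = 2, corrected codeword c = 000100001110111

Compute s = H r^T mod 2 one row at a time:
  s_1 = 0 + 1 + 1 + 1 + 0 + 1 + 1 + 1 = 6 ≡ 0 (mod 2).
  s_2 = 1 + 0 + 0 + 0 + 0 + 1 + 1 + 1 = 4 ≡ 0 (mod 2).
  s_3 = 1 + 0 + 0 + 0 + 1 + 1 + 1 + 1 = 5 ≡ 1 (mod 2).
  s_4 = 0 + 0 + 0 + 0 + 1 + 1 + 1 + 1 = 4 ≡ 0 (mod 2).
s = (0, 0, 1, 0)^T — this equals column 2 of H (binary 0010), so error is at position 2.
Correct: flip bit 2 of r = 010100001110111 to get c = 000100001110111.


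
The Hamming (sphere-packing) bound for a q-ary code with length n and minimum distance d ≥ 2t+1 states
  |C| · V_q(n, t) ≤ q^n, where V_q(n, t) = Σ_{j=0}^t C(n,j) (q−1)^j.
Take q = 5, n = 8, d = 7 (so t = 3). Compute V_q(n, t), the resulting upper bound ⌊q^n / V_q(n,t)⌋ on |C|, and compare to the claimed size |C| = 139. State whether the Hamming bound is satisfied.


V_q(n, t) = 4065, q^n = 390625, Hamming bound = 96, |C| = 139 > bound (violated).

Step 1: Compute V_q(n, t) = Σ_{j=0}^3 C(n, j) (q−1)^j.
  j = 0: C(8,0)·(4)^0 = 1·1 = 1.
  j = 1: C(8,1)·(4)^1 = 8·4 = 32.
  j = 2: C(8,2)·(4)^2 = 28·16 = 448.
  j = 3: C(8,3)·(4)^3 = 56·64 = 3584.
  V_q(n, t) = 1 + 32 + 448 + 3584 = 4065.
Step 2: q^n = 5^8 = 390625.
Step 3: Hamming bound ⌊q^n / V_q(n,t)⌋ = ⌊390625/4065⌋ = 96.
Step 4: Compare |C| = 139 to 96: violated.
The claimed |C| lies above the Hamming bound, so no 5-ary code of length 8 with d ≥ 7 can have 139 codewords.


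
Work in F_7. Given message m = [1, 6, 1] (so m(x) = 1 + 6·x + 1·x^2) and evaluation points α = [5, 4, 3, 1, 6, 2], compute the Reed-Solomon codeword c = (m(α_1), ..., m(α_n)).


c = [0, 6, 0, 1, 3, 3]

Message polynomial: m(x) = 1 + 6·x + 1·x^2 (mod 7).
For each evaluation point α_i, compute m(α_i) mod 7:
  α_1 = 5: Horner steps 1 → 4 → 0, so m(5) = 0.
  α_2 = 4: Horner steps 1 → 3 → 6, so m(4) = 6.
  α_3 = 3: Horner steps 1 → 2 → 0, so m(3) = 0.
  α_4 = 1: Horner steps 1 → 0 → 1, so m(1) = 1.
  α_5 = 6: Horner steps 1 → 5 → 3, so m(6) = 3.
  α_6 = 2: Horner steps 1 → 1 → 3, so m(2) = 3.
Codeword c = [0, 6, 0, 1, 3, 3] ∈ F_7^6.


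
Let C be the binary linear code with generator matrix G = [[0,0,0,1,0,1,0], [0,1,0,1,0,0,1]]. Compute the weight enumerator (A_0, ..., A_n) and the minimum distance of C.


Weight distribution: A_0 = 1, A_2 = 1, A_3 = 2. Minimum distance d = 2.

Enumerate all 2^2 = 4 messages m ∈ F_2^2.
For each, compute codeword c = mG in F_2^7, then tally its weight.
  m = 00 → c = 0000000, weight = 0.
  m = 10 → c = 0001010, weight = 2.
  m = 01 → c = 0101001, weight = 3.
  m = 11 → c = 0100011, weight = 3.
Tally weights:
  weight 0: 1 codewords.
  weight 2: 1 codewords.
  weight 3: 2 codewords.
Minimum distance d = smallest w > 0 with A_w > 0 = 2.
Sanity: Σ A_w = 4 = 2^2 = 4 ✓.


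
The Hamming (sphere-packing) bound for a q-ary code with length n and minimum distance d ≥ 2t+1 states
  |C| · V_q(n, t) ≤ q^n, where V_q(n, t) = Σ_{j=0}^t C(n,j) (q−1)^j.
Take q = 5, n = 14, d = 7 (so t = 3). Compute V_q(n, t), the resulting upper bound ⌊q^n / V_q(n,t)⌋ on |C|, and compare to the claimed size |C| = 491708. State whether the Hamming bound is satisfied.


V_q(n, t) = 24809, q^n = 6103515625, Hamming bound = 246020, |C| = 491708 > bound (violated).

Step 1: Compute V_q(n, t) = Σ_{j=0}^3 C(n, j) (q−1)^j.
  j = 0: C(14,0)·(4)^0 = 1·1 = 1.
  j = 1: C(14,1)·(4)^1 = 14·4 = 56.
  j = 2: C(14,2)·(4)^2 = 91·16 = 1456.
  j = 3: C(14,3)·(4)^3 = 364·64 = 23296.
  V_q(n, t) = 1 + 56 + 1456 + 23296 = 24809.
Step 2: q^n = 5^14 = 6103515625.
Step 3: Hamming bound ⌊q^n / V_q(n,t)⌋ = ⌊6103515625/24809⌋ = 246020.
Step 4: Compare |C| = 491708 to 246020: violated.
The claimed |C| lies above the Hamming bound, so no 5-ary code of length 14 with d ≥ 7 can have 491708 codewords.


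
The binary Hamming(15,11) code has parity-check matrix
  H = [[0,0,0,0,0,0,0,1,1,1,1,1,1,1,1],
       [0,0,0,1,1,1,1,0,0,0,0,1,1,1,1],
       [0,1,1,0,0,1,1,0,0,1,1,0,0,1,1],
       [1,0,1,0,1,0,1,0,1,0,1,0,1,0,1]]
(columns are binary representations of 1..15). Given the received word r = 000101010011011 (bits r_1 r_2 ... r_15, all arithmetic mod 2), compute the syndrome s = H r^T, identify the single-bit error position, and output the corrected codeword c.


s = (1, 1, 0, 0)^T, error position = 12, corrected codeword c = 000101010010011

Compute s = H r^T mod 2 one row at a time:
  s_1 = 1 + 0 + 0 + 1 + 1 + 0 + 1 + 1 = 5 ≡ 1 (mod 2).
  s_2 = 1 + 0 + 1 + 0 + 1 + 0 + 1 + 1 = 5 ≡ 1 (mod 2).
  s_3 = 0 + 0 + 1 + 0 + 0 + 1 + 1 + 1 = 4 ≡ 0 (mod 2).
  s_4 = 0 + 0 + 0 + 0 + 0 + 1 + 0 + 1 = 2 ≡ 0 (mod 2).
s = (1, 1, 0, 0)^T — this equals column 12 of H (binary 1100), so error is at position 12.
Correct: flip bit 12 of r = 000101010011011 to get c = 000101010010011.


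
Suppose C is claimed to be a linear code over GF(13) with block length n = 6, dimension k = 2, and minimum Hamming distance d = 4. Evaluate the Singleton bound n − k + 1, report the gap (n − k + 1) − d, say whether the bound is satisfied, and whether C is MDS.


Singleton RHS = n − k + 1 = 5, slack = 1, bound satisfied, not MDS.

Singleton bound: d ≤ n − k + 1.
Here n = 6, k = 2, so n − k + 1 = 5.
Given d = 4, check d ≤ 5: YES.
Slack = (n − k + 1) − d = 1.
The code is NOT MDS (slack = 1 > 0).
Description: the claimed parameters are [6, 2, 4]_13; such a code would be non-MDS.


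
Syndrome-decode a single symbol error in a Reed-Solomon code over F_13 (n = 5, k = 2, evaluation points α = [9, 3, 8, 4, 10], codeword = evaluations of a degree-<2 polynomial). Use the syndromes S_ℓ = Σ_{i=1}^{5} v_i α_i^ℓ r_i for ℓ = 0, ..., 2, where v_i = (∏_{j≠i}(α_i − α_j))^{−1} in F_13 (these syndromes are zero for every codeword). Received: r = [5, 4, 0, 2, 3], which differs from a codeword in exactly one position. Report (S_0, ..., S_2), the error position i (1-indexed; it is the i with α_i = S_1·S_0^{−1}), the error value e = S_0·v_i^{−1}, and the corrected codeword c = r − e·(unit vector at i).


S = (6, 9, 7), error at position 3, error magnitude e = 6, c = [5, 4, 7, 2, 3].

Step 1: column multipliers v_i = (∏_{j≠i}(α_i − α_j))^{−1} mod 13.
  i = 1 (α = 9): (9−3)(9−8)(9−4)(9−10) = 6·1·5·(−1) = −30 ≡ 9, so v_1 = 9^{−1} = 3 (mod 13).
  i = 2 (α = 3): (3−9)(3−8)(3−4)(3−10) = (−6)·(−5)·(−1)·(−7) = 210 ≡ 2, so v_2 = 2^{−1} = 7 (mod 13).
  i = 3 (α = 8): (8−9)(8−3)(8−4)(8−10) = (−1)·5·4·(−2) = 40 ≡ 1, so v_3 = 1^{−1} = 1 (mod 13).
  i = 4 (α = 4): (4−9)(4−3)(4−8)(4−10) = (−5)·1·(−4)·(−6) = −120 ≡ 10, so v_4 = 10^{−1} = 4 (mod 13).
  i = 5 (α = 10): (10−9)(10−3)(10−8)(10−4) = 1·7·2·6 = 84 ≡ 6, so v_5 = 6^{−1} = 11 (mod 13).
  v = [3, 7, 1, 4, 11].
Step 2: syndromes of r = [5, 4, 0, 2, 3] (all sums mod 13).
  S_0 = Σ v_i r_i = 3·5 + 7·4 + 1·0 + 4·2 + 11·3 = 84 ≡ 6.
  S_1 = Σ v_i α_i r_i = 3·9·5 + 7·3·4 + 1·8·0 + 4·4·2 + 11·10·3 = 581 ≡ 9.
  α_i^2 mod 13 = [3, 9, 12, 3, 9].
  S_2 = Σ v_i α_i^2 r_i = 3·3·5 + 7·9·4 + 1·12·0 + 4·3·2 + 11·9·3 = 618 ≡ 7.
  S = (6, 9, 7) ≠ 0, so r is not a codeword (an error is present).
Step 3: locate the error. For a single error e at position i, S_ℓ = v_i·e·α_i^ℓ, so α_err = S_1/S_0.
  S_0^{−1} = 6^{−1} = 11 (mod 13), so α_err = 9·11 = 99 ≡ 8 = α_3. Error position i = 3.
  Consistency check: S_2/S_1 = 7·3 = 21 ≡ 8 = α_err ✓ (single-error assumption holds).
Step 4: error magnitude e = S_0/v_3 = S_0·∏_{j≠3}(α_3 − α_j) = 6·1 = 6 ≡ 6 (mod 13).
Step 5: correct position 3: c_3 = r_3 − e = 0 − 6 ≡ 7 (mod 13). Hence c = [5, 4, 7, 2, 3].
  Check: interpolating c through the α_i gives m(x) = 10 + 11·x (degree < 2) with m(α_i) = c_i for every i, so c is indeed a codeword.


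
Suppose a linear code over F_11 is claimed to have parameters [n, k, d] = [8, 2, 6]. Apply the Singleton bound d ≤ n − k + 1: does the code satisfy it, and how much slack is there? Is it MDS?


Singleton RHS = n − k + 1 = 7, slack = 1, bound satisfied, not MDS.

Singleton bound: d ≤ n − k + 1.
Here n = 8, k = 2, so n − k + 1 = 7.
Given d = 6, check d ≤ 7: YES.
Slack = (n − k + 1) − d = 1.
The code is NOT MDS (slack = 1 > 0).
Description: the claimed parameters are [8, 2, 6]_11; such a code would be non-MDS.


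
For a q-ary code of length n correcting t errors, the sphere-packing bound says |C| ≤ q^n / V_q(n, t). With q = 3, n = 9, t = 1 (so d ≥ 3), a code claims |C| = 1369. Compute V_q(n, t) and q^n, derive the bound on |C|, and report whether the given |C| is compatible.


V_q(n, t) = 19, q^n = 19683, Hamming bound = 1035, |C| = 1369 > bound (violated).

Step 1: Compute V_q(n, t) = Σ_{j=0}^1 C(n, j) (q−1)^j.
  j = 0: C(9,0)·(2)^0 = 1·1 = 1.
  j = 1: C(9,1)·(2)^1 = 9·2 = 18.
  V_q(n, t) = 1 + 18 = 19.
Step 2: q^n = 3^9 = 19683.
Step 3: Hamming bound ⌊q^n / V_q(n,t)⌋ = ⌊19683/19⌋ = 1035.
Step 4: Compare |C| = 1369 to 1035: violated.
The claimed |C| lies above the Hamming bound, so no 3-ary code of length 9 with d ≥ 3 can have 1369 codewords.


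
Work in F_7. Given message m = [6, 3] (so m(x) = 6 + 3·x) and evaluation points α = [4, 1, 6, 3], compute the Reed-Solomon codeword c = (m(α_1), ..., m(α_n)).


c = [4, 2, 3, 1]

Message polynomial: m(x) = 6 + 3·x (mod 7).
For each evaluation point α_i, compute m(α_i) mod 7:
  α_1 = 4: Horner steps 3 → 4, so m(4) = 4.
  α_2 = 1: Horner steps 3 → 2, so m(1) = 2.
  α_3 = 6: Horner steps 3 → 3, so m(6) = 3.
  α_4 = 3: Horner steps 3 → 1, so m(3) = 1.
Codeword c = [4, 2, 3, 1] ∈ F_7^4.


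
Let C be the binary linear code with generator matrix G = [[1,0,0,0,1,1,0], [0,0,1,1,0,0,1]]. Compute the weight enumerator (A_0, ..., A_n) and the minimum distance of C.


Weight distribution: A_0 = 1, A_3 = 2, A_6 = 1. Minimum distance d = 3.

Enumerate all 2^2 = 4 messages m ∈ F_2^2.
For each, compute codeword c = mG in F_2^7, then tally its weight.
  m = 00 → c = 0000000, weight = 0.
  m = 10 → c = 1000110, weight = 3.
  m = 01 → c = 0011001, weight = 3.
  m = 11 → c = 1011111, weight = 6.
Tally weights:
  weight 0: 1 codewords.
  weight 3: 2 codewords.
  weight 6: 1 codewords.
Minimum distance d = smallest w > 0 with A_w > 0 = 3.
Sanity: Σ A_w = 4 = 2^2 = 4 ✓.


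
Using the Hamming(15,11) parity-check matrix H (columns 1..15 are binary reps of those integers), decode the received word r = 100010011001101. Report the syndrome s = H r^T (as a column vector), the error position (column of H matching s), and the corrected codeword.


s = (1, 0, 1, 1)^T, error position = 11, corrected codeword c = 100010011011101

Compute s = H r^T mod 2 one row at a time:
  s_1 = 1 + 1 + 0 + 0 + 1 + 1 + 0 + 1 = 5 ≡ 1 (mod 2).
  s_2 = 0 + 1 + 0 + 0 + 1 + 1 + 0 + 1 = 4 ≡ 0 (mod 2).
  s_3 = 0 + 0 + 0 + 0 + 0 + 0 + 0 + 1 = 1 ≡ 1 (mod 2).
  s_4 = 1 + 0 + 1 + 0 + 1 + 0 + 1 + 1 = 5 ≡ 1 (mod 2).
s = (1, 0, 1, 1)^T — this equals column 11 of H (binary 1011), so error is at position 11.
Correct: flip bit 11 of r = 100010011001101 to get c = 100010011011101.


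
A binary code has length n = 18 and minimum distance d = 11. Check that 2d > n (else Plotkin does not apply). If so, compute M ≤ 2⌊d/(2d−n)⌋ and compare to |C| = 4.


Plotkin bound M ≤ 4; given |C| = 4 ≤ bound (satisfied).

Check applicability: 2d = 22, n = 18.
2d − n = 4 > 0, so Plotkin applies.
Compute d/(2d−n) = 11/4 ≈ 2.7500.
⌊d/(2d−n)⌋ = 2.
Plotkin bound: M ≤ 2·2 = 4.
Given |C| = 4, check: satisfied.
This |C| is at the Plotkin bound.


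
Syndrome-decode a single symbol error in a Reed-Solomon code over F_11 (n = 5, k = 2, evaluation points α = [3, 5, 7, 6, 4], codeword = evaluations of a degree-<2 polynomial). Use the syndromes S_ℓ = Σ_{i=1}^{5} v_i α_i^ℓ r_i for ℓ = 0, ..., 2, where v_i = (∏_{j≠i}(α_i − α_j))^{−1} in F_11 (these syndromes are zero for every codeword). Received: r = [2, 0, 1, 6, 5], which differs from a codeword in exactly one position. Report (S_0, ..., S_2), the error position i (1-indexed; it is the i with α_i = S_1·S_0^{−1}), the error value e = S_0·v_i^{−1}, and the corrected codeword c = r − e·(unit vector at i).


S = (7, 10, 8), error at position 1, error magnitude e = 3, c = [10, 0, 1, 6, 5].

Step 1: column multipliers v_i = (∏_{j≠i}(α_i − α_j))^{−1} mod 11.
  i = 1 (α = 3): (3−5)(3−7)(3−6)(3−4) = (−2)·(−4)·(−3)·(−1) = 24 ≡ 2, so v_1 = 2^{−1} = 6 (mod 11).
  i = 2 (α = 5): (5−3)(5−7)(5−6)(5−4) = 2·(−2)·(−1)·1 = 4 ≡ 4, so v_2 = 4^{−1} = 3 (mod 11).
  i = 3 (α = 7): (7−3)(7−5)(7−6)(7−4) = 4·2·1·3 = 24 ≡ 2, so v_3 = 2^{−1} = 6 (mod 11).
  i = 4 (α = 6): (6−3)(6−5)(6−7)(6−4) = 3·1·(−1)·2 = −6 ≡ 5, so v_4 = 5^{−1} = 9 (mod 11).
  i = 5 (α = 4): (4−3)(4−5)(4−7)(4−6) = 1·(−1)·(−3)·(−2) = −6 ≡ 5, so v_5 = 5^{−1} = 9 (mod 11).
  v = [6, 3, 6, 9, 9].
Step 2: syndromes of r = [2, 0, 1, 6, 5] (all sums mod 11).
  S_0 = Σ v_i r_i = 6·2 + 3·0 + 6·1 + 9·6 + 9·5 = 117 ≡ 7.
  S_1 = Σ v_i α_i r_i = 6·3·2 + 3·5·0 + 6·7·1 + 9·6·6 + 9·4·5 = 582 ≡ 10.
  α_i^2 mod 11 = [9, 3, 5, 3, 5].
  S_2 = Σ v_i α_i^2 r_i = 6·9·2 + 3·3·0 + 6·5·1 + 9·3·6 + 9·5·5 = 525 ≡ 8.
  S = (7, 10, 8) ≠ 0, so r is not a codeword (an error is present).
Step 3: locate the error. For a single error e at position i, S_ℓ = v_i·e·α_i^ℓ, so α_err = S_1/S_0.
  S_0^{−1} = 7^{−1} = 8 (mod 11), so α_err = 10·8 = 80 ≡ 3 = α_1. Error position i = 1.
  Consistency check: S_2/S_1 = 8·10 = 80 ≡ 3 = α_err ✓ (single-error assumption holds).
Step 4: error magnitude e = S_0/v_1 = S_0·∏_{j≠1}(α_1 − α_j) = 7·2 = 14 ≡ 3 (mod 11).
Step 5: correct position 1: c_1 = r_1 − e = 2 − 3 ≡ 10 (mod 11). Hence c = [10, 0, 1, 6, 5].
  Check: interpolating c through the α_i gives m(x) = 3 + 6·x (degree < 2) with m(α_i) = c_i for every i, so c is indeed a codeword.


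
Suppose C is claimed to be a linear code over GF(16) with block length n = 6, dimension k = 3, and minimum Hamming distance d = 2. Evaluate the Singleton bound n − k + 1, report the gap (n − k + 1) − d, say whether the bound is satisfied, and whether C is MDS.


Singleton RHS = n − k + 1 = 4, slack = 2, bound satisfied, not MDS.

Singleton bound: d ≤ n − k + 1.
Here n = 6, k = 3, so n − k + 1 = 4.
Given d = 2, check d ≤ 4: YES.
Slack = (n − k + 1) − d = 2.
The code is NOT MDS (slack = 2 > 0).
Description: the claimed parameters are [6, 3, 2]_16; such a code would be non-MDS.


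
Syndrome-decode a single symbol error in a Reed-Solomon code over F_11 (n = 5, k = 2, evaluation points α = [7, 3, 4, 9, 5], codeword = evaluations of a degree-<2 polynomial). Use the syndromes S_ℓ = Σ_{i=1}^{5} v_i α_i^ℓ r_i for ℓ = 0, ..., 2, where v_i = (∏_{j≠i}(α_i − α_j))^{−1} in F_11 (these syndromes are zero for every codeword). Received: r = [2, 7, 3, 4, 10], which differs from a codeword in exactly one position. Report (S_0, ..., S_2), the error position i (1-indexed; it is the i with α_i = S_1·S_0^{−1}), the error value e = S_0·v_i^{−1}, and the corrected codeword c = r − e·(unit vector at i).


S = (6, 10, 2), error at position 4, error magnitude e = 10, c = [2, 7, 3, 5, 10].

Step 1: column multipliers v_i = (∏_{j≠i}(α_i − α_j))^{−1} mod 11.
  i = 1 (α = 7): (7−3)(7−4)(7−9)(7−5) = 4·3·(−2)·2 = −48 ≡ 7, so v_1 = 7^{−1} = 8 (mod 11).
  i = 2 (α = 3): (3−7)(3−4)(3−9)(3−5) = (−4)·(−1)·(−6)·(−2) = 48 ≡ 4, so v_2 = 4^{−1} = 3 (mod 11).
  i = 3 (α = 4): (4−7)(4−3)(4−9)(4−5) = (−3)·1·(−5)·(−1) = −15 ≡ 7, so v_3 = 7^{−1} = 8 (mod 11).
  i = 4 (α = 9): (9−7)(9−3)(9−4)(9−5) = 2·6·5·4 = 240 ≡ 9, so v_4 = 9^{−1} = 5 (mod 11).
  i = 5 (α = 5): (5−7)(5−3)(5−4)(5−9) = (−2)·2·1·(−4) = 16 ≡ 5, so v_5 = 5^{−1} = 9 (mod 11).
  v = [8, 3, 8, 5, 9].
Step 2: syndromes of r = [2, 7, 3, 4, 10] (all sums mod 11).
  S_0 = Σ v_i r_i = 8·2 + 3·7 + 8·3 + 5·4 + 9·10 = 171 ≡ 6.
  S_1 = Σ v_i α_i r_i = 8·7·2 + 3·3·7 + 8·4·3 + 5·9·4 + 9·5·10 = 901 ≡ 10.
  α_i^2 mod 11 = [5, 9, 5, 4, 3].
  S_2 = Σ v_i α_i^2 r_i = 8·5·2 + 3·9·7 + 8·5·3 + 5·4·4 + 9·3·10 = 739 ≡ 2.
  S = (6, 10, 2) ≠ 0, so r is not a codeword (an error is present).
Step 3: locate the error. For a single error e at position i, S_ℓ = v_i·e·α_i^ℓ, so α_err = S_1/S_0.
  S_0^{−1} = 6^{−1} = 2 (mod 11), so α_err = 10·2 = 20 ≡ 9 = α_4. Error position i = 4.
  Consistency check: S_2/S_1 = 2·10 = 20 ≡ 9 = α_err ✓ (single-error assumption holds).
Step 4: error magnitude e = S_0/v_4 = S_0·∏_{j≠4}(α_4 − α_j) = 6·9 = 54 ≡ 10 (mod 11).
Step 5: correct position 4: c_4 = r_4 − e = 4 − 10 ≡ 5 (mod 11). Hence c = [2, 7, 3, 5, 10].
  Check: interpolating c through the α_i gives m(x) = 8 + 7·x (degree < 2) with m(α_i) = c_i for every i, so c is indeed a codeword.


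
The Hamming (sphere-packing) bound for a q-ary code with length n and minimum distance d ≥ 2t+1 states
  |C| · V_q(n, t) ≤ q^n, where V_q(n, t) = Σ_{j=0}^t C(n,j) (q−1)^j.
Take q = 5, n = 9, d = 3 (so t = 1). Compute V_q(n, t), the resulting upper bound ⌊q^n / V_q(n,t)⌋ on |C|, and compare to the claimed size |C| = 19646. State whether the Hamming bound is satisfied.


V_q(n, t) = 37, q^n = 1953125, Hamming bound = 52787, |C| = 19646 ≤ bound (satisfied).

Step 1: Compute V_q(n, t) = Σ_{j=0}^1 C(n, j) (q−1)^j.
  j = 0: C(9,0)·(4)^0 = 1·1 = 1.
  j = 1: C(9,1)·(4)^1 = 9·4 = 36.
  V_q(n, t) = 1 + 36 = 37.
Step 2: q^n = 5^9 = 1953125.
Step 3: Hamming bound ⌊q^n / V_q(n,t)⌋ = ⌊1953125/37⌋ = 52787.
Step 4: Compare |C| = 19646 to 52787: satisfied.
The claimed |C| lies below the Hamming bound.


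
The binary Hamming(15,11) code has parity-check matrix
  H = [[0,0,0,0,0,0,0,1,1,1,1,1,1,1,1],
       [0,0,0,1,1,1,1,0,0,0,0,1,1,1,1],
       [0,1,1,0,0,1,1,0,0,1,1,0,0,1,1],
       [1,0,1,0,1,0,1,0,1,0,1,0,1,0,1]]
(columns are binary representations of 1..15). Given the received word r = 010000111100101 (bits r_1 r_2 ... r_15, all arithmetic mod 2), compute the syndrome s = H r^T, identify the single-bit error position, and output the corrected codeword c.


s = (1, 1, 0, 0)^T, error position = 12, corrected codeword c = 010000111101101

Compute s = H r^T mod 2 one row at a time:
  s_1 = 1 + 1 + 1 + 0 + 0 + 1 + 0 + 1 = 5 ≡ 1 (mod 2).
  s_2 = 0 + 0 + 0 + 1 + 0 + 1 + 0 + 1 = 3 ≡ 1 (mod 2).
  s_3 = 1 + 0 + 0 + 1 + 1 + 0 + 0 + 1 = 4 ≡ 0 (mod 2).
  s_4 = 0 + 0 + 0 + 1 + 1 + 0 + 1 + 1 = 4 ≡ 0 (mod 2).
s = (1, 1, 0, 0)^T — this equals column 12 of H (binary 1100), so error is at position 12.
Correct: flip bit 12 of r = 010000111100101 to get c = 010000111101101.


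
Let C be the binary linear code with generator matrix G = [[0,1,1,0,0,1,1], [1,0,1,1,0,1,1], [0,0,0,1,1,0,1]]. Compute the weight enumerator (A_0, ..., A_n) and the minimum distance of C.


Weight distribution: A_0 = 1, A_3 = 2, A_4 = 3, A_5 = 2. Minimum distance d = 3.

Enumerate all 2^3 = 8 messages m ∈ F_2^3.
For each, compute codeword c = mG in F_2^7, then tally its weight.
  m = 000 → c = 0000000, weight = 0.
  m = 100 → c = 0110011, weight = 4.
  m = 010 → c = 1011011, weight = 5.
  m = 110 → c = 1101000, weight = 3.
  m = 001 → c = 0001101, weight = 3.
  m = 101 → c = 0111110, weight = 5.
  m = 011 → c = 1010110, weight = 4.
  m = 111 → c = 1100101, weight = 4.
Tally weights:
  weight 0: 1 codewords.
  weight 3: 2 codewords.
  weight 4: 3 codewords.
  weight 5: 2 codewords.
Minimum distance d = smallest w > 0 with A_w > 0 = 3.
Sanity: Σ A_w = 8 = 2^3 = 8 ✓.


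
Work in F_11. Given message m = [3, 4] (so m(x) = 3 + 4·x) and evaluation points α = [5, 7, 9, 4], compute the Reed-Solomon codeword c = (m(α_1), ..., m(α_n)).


c = [1, 9, 6, 8]

Message polynomial: m(x) = 3 + 4·x (mod 11).
For each evaluation point α_i, compute m(α_i) mod 11:
  α_1 = 5: Horner steps 4 → 1, so m(5) = 1.
  α_2 = 7: Horner steps 4 → 9, so m(7) = 9.
  α_3 = 9: Horner steps 4 → 6, so m(9) = 6.
  α_4 = 4: Horner steps 4 → 8, so m(4) = 8.
Codeword c = [1, 9, 6, 8] ∈ F_11^4.


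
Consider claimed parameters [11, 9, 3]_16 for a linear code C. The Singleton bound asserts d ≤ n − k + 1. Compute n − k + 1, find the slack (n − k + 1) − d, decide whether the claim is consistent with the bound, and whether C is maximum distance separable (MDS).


Singleton RHS = n − k + 1 = 3, slack = 0, bound satisfied, MDS.

Singleton bound: d ≤ n − k + 1.
Here n = 11, k = 9, so n − k + 1 = 3.
Given d = 3, check d ≤ 3: YES.
Slack = (n − k + 1) − d = 0.
The code is MDS (slack = 0).
Description: the claimed parameters are [11, 9, 3]_16; such a code would be MDS (meets Singleton bound).


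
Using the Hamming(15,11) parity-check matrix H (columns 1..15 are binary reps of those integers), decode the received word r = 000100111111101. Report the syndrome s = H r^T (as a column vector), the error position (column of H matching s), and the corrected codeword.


s = (1, 1, 0, 1)^T, error position = 13, corrected codeword c = 000100111111001

Compute s = H r^T mod 2 one row at a time:
  s_1 = 1 + 1 + 1 + 1 + 1 + 1 + 0 + 1 = 7 ≡ 1 (mod 2).
  s_2 = 1 + 0 + 0 + 1 + 1 + 1 + 0 + 1 = 5 ≡ 1 (mod 2).
  s_3 = 0 + 0 + 0 + 1 + 1 + 1 + 0 + 1 = 4 ≡ 0 (mod 2).
  s_4 = 0 + 0 + 0 + 1 + 1 + 1 + 1 + 1 = 5 ≡ 1 (mod 2).
s = (1, 1, 0, 1)^T — this equals column 13 of H (binary 1101), so error is at position 13.
Correct: flip bit 13 of r = 000100111111101 to get c = 000100111111001.


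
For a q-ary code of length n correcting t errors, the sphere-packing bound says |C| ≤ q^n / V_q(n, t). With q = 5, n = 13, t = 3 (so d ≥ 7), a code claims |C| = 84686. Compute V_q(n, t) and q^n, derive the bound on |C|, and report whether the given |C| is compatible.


V_q(n, t) = 19605, q^n = 1220703125, Hamming bound = 62264, |C| = 84686 > bound (violated).

Step 1: Compute V_q(n, t) = Σ_{j=0}^3 C(n, j) (q−1)^j.
  j = 0: C(13,0)·(4)^0 = 1·1 = 1.
  j = 1: C(13,1)·(4)^1 = 13·4 = 52.
  j = 2: C(13,2)·(4)^2 = 78·16 = 1248.
  j = 3: C(13,3)·(4)^3 = 286·64 = 18304.
  V_q(n, t) = 1 + 52 + 1248 + 18304 = 19605.
Step 2: q^n = 5^13 = 1220703125.
Step 3: Hamming bound ⌊q^n / V_q(n,t)⌋ = ⌊1220703125/19605⌋ = 62264.
Step 4: Compare |C| = 84686 to 62264: violated.
The claimed |C| lies above the Hamming bound, so no 5-ary code of length 13 with d ≥ 7 can have 84686 codewords.


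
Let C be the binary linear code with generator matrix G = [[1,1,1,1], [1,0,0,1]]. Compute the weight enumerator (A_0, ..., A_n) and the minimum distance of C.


Weight distribution: A_0 = 1, A_2 = 2, A_4 = 1. Minimum distance d = 2.

Enumerate all 2^2 = 4 messages m ∈ F_2^2.
For each, compute codeword c = mG in F_2^4, then tally its weight.
  m = 00 → c = 0000, weight = 0.
  m = 10 → c = 1111, weight = 4.
  m = 01 → c = 1001, weight = 2.
  m = 11 → c = 0110, weight = 2.
Tally weights:
  weight 0: 1 codewords.
  weight 2: 2 codewords.
  weight 4: 1 codewords.
Minimum distance d = smallest w > 0 with A_w > 0 = 2.
Sanity: Σ A_w = 4 = 2^2 = 4 ✓.


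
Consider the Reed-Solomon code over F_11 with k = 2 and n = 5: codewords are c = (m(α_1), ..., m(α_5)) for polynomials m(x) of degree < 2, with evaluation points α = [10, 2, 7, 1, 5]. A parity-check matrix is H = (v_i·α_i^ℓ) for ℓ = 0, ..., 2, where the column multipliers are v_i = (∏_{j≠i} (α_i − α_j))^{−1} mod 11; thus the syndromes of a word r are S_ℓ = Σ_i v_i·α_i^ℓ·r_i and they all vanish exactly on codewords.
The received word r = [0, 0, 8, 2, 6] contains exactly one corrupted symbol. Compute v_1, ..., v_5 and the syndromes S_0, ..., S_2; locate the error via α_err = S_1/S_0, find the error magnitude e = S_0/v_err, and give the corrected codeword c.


S = (8, 5, 10), error at position 2, error magnitude e = 8, c = [0, 3, 8, 2, 6].

Step 1: column multipliers v_i = (∏_{j≠i}(α_i − α_j))^{−1} mod 11.
  i = 1 (α = 10): (10−2)(10−7)(10−1)(10−5) = 8·3·9·5 = 1080 ≡ 2, so v_1 = 2^{−1} = 6 (mod 11).
  i = 2 (α = 2): (2−10)(2−7)(2−1)(2−5) = (−8)·(−5)·1·(−3) = −120 ≡ 1, so v_2 = 1^{−1} = 1 (mod 11).
  i = 3 (α = 7): (7−10)(7−2)(7−1)(7−5) = (−3)·5·6·2 = −180 ≡ 7, so v_3 = 7^{−1} = 8 (mod 11).
  i = 4 (α = 1): (1−10)(1−2)(1−7)(1−5) = (−9)·(−1)·(−6)·(−4) = 216 ≡ 7, so v_4 = 7^{−1} = 8 (mod 11).
  i = 5 (α = 5): (5−10)(5−2)(5−7)(5−1) = (−5)·3·(−2)·4 = 120 ≡ 10, so v_5 = 10^{−1} = 10 (mod 11).
  v = [6, 1, 8, 8, 10].
Step 2: syndromes of r = [0, 0, 8, 2, 6] (all sums mod 11).
  S_0 = Σ v_i r_i = 6·0 + 1·0 + 8·8 + 8·2 + 10·6 = 140 ≡ 8.
  S_1 = Σ v_i α_i r_i = 6·10·0 + 1·2·0 + 8·7·8 + 8·1·2 + 10·5·6 = 764 ≡ 5.
  α_i^2 mod 11 = [1, 4, 5, 1, 3].
  S_2 = Σ v_i α_i^2 r_i = 6·1·0 + 1·4·0 + 8·5·8 + 8·1·2 + 10·3·6 = 516 ≡ 10.
  S = (8, 5, 10) ≠ 0, so r is not a codeword (an error is present).
Step 3: locate the error. For a single error e at position i, S_ℓ = v_i·e·α_i^ℓ, so α_err = S_1/S_0.
  S_0^{−1} = 8^{−1} = 7 (mod 11), so α_err = 5·7 = 35 ≡ 2 = α_2. Error position i = 2.
  Consistency check: S_2/S_1 = 10·9 = 90 ≡ 2 = α_err ✓ (single-error assumption holds).
Step 4: error magnitude e = S_0/v_2 = S_0·∏_{j≠2}(α_2 − α_j) = 8·1 = 8 ≡ 8 (mod 11).
Step 5: correct position 2: c_2 = r_2 − e = 0 − 8 ≡ 3 (mod 11). Hence c = [0, 3, 8, 2, 6].
  Check: interpolating c through the α_i gives m(x) = 1 + 1·x (degree < 2) with m(α_i) = c_i for every i, so c is indeed a codeword.


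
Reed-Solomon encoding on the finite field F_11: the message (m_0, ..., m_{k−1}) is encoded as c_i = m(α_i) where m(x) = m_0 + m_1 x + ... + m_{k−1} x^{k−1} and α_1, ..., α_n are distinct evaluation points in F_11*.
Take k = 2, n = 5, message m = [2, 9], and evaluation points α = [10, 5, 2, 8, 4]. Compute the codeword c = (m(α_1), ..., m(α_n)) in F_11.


c = [4, 3, 9, 8, 5]

Message polynomial: m(x) = 2 + 9·x (mod 11).
For each evaluation point α_i, compute m(α_i) mod 11:
  α_1 = 10: Horner steps 9 → 4, so m(10) = 4.
  α_2 = 5: Horner steps 9 → 3, so m(5) = 3.
  α_3 = 2: Horner steps 9 → 9, so m(2) = 9.
  α_4 = 8: Horner steps 9 → 8, so m(8) = 8.
  α_5 = 4: Horner steps 9 → 5, so m(4) = 5.
Codeword c = [4, 3, 9, 8, 5] ∈ F_11^5.


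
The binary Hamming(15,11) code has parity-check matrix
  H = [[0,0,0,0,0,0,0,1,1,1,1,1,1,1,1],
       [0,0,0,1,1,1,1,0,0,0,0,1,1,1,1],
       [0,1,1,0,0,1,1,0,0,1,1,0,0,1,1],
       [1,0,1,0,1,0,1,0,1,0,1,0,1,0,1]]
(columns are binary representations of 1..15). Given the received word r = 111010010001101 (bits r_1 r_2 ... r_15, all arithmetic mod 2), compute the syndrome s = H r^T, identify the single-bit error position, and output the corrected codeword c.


s = (0, 0, 1, 1)^T, error position = 3, corrected codeword c = 110010010001101

Compute s = H r^T mod 2 one row at a time:
  s_1 = 1 + 0 + 0 + 0 + 1 + 1 + 0 + 1 = 4 ≡ 0 (mod 2).
  s_2 = 0 + 1 + 0 + 0 + 1 + 1 + 0 + 1 = 4 ≡ 0 (mod 2).
  s_3 = 1 + 1 + 0 + 0 + 0 + 0 + 0 + 1 = 3 ≡ 1 (mod 2).
  s_4 = 1 + 1 + 1 + 0 + 0 + 0 + 1 + 1 = 5 ≡ 1 (mod 2).
s = (0, 0, 1, 1)^T — this equals column 3 of H (binary 0011), so error is at position 3.
Correct: flip bit 3 of r = 111010010001101 to get c = 110010010001101.


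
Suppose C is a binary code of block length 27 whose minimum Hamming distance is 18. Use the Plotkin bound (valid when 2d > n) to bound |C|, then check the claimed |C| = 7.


Plotkin bound M ≤ 4; given |C| = 7 > bound (violated).

Check applicability: 2d = 36, n = 27.
2d − n = 9 > 0, so Plotkin applies.
Compute d/(2d−n) = 18/9 ≈ 2.0000.
⌊d/(2d−n)⌋ = 2.
Plotkin bound: M ≤ 2·2 = 4.
Given |C| = 7, check: VIOLATED.
This |C| is above the Plotkin bound, so no binary code with n = 27, d = 18 and 7 codewords exists.


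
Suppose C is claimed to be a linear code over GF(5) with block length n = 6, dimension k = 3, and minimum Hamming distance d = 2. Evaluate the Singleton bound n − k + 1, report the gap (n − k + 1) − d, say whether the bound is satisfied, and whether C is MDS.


Singleton RHS = n − k + 1 = 4, slack = 2, bound satisfied, not MDS.

Singleton bound: d ≤ n − k + 1.
Here n = 6, k = 3, so n − k + 1 = 4.
Given d = 2, check d ≤ 4: YES.
Slack = (n − k + 1) − d = 2.
The code is NOT MDS (slack = 2 > 0).
Description: the claimed parameters are [6, 3, 2]_5; such a code would be non-MDS.


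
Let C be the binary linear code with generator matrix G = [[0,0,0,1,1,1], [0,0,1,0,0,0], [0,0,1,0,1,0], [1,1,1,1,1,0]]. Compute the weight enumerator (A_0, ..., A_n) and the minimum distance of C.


Weight distribution: A_0 = 1, A_1 = 2, A_2 = 2, A_3 = 4, A_4 = 5, A_5 = 2. Minimum distance d = 1.

Enumerate all 2^4 = 16 messages m ∈ F_2^4.
For each, compute codeword c = mG in F_2^6, then tally its weight.
  m = 0000 → c = 000000, weight = 0.
  m = 1000 → c = 000111, weight = 3.
  m = 0100 → c = 001000, weight = 1.
  m = 1100 → c = 001111, weight = 4.
  m = 0010 → c = 001010, weight = 2.
  m = 1010 → c = 001101, weight = 3.
  m = 0110 → c = 000010, weight = 1.
  m = 1110 → c = 000101, weight = 2.
  m = 0001 → c = 111110, weight = 5.
  m = 1001 → c = 111001, weight = 4.
  m = 0101 → c = 110110, weight = 4.
  m = 1101 → c = 110001, weight = 3.
  m = 0011 → c = 110100, weight = 3.
  m = 1011 → c = 110011, weight = 4.
  m = 0111 → c = 111100, weight = 4.
  m = 1111 → c = 111011, weight = 5.
Tally weights:
  weight 0: 1 codewords.
  weight 1: 2 codewords.
  weight 2: 2 codewords.
  weight 3: 4 codewords.
  weight 4: 5 codewords.
  weight 5: 2 codewords.
Minimum distance d = smallest w > 0 with A_w > 0 = 1.
Sanity: Σ A_w = 16 = 2^4 = 16 ✓.
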